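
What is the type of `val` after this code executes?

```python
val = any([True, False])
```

any() returns bool

bool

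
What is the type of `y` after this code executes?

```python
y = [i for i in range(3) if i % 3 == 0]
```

A list comprehension [...] produces a list

list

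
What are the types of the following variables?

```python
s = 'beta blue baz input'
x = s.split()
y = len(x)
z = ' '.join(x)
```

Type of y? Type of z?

len() returns int; str.join() returns str

int, str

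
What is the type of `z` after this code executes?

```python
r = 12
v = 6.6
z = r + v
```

int + float returns float (12 + 6.6 = 18.6)

float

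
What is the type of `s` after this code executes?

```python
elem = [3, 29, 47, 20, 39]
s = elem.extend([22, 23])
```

list.extend() returns None

NoneType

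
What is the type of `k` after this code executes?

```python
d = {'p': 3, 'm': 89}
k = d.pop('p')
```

dict.pop() returns the value (int)

int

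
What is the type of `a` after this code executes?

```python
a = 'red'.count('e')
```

str.count() returns int

int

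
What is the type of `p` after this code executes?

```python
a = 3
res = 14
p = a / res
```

int / int always returns float in Python 3 (3 / 14 = 0.214286)

float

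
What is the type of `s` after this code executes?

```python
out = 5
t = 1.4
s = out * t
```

int * float returns float (5 * 1.4 = 7.0)

float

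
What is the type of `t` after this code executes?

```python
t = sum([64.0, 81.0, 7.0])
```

sum() of floats returns float

float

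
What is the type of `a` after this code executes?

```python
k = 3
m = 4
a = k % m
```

int % int returns int (3 % 4 = 3)

int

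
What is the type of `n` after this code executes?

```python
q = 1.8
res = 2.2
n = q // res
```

float // float returns float (floor division preserves float type)

float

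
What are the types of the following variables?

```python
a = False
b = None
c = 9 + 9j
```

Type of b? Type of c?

b is NoneType; c is complex

NoneType, complex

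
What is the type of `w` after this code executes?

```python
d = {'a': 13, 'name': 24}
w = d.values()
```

.values() returns a dict_values view object

dict_values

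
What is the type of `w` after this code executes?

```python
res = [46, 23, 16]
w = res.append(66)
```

list.append() returns None (mutates in place)

NoneType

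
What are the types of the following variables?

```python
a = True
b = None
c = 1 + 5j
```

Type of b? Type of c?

b is NoneType; c is complex

NoneType, complex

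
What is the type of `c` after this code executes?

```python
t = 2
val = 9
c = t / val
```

int / int always returns float in Python 3 (2 / 9 = 0.222222)

float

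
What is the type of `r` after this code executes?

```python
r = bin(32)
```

bin() returns str representation

str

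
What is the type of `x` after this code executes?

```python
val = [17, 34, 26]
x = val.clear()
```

list.clear() returns None

NoneType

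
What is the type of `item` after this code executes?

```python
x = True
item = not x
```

'not' always returns bool

bool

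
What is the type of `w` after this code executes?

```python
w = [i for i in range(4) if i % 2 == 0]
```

A list comprehension [...] produces a list

list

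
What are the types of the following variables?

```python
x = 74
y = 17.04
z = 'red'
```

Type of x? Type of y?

x is int; y is float

int, float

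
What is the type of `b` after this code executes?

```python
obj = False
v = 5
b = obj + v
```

bool + int returns int (False is 0, so 0 + 5 = 5)

int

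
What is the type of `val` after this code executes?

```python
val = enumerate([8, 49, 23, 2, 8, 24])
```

enumerate() returns an enumerate iterator object

enumerate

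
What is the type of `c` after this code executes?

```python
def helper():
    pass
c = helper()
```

A function with no return statement returns None

NoneType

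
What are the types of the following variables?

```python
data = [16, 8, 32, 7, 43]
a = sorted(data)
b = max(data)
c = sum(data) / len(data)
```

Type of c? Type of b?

int / int returns float; max of ints returns int

float, int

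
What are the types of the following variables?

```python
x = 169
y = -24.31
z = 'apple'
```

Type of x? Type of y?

x is int; y is float

int, float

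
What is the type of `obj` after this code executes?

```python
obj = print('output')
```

print() returns None

NoneType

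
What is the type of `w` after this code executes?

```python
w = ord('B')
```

ord() returns int (Unicode code point)

int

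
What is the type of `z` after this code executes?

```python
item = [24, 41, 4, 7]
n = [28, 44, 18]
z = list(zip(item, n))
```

list(zip(...)) returns a list of tuples

list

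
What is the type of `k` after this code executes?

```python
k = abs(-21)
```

abs() of int returns int

int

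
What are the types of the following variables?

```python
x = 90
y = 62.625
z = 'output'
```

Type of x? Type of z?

x is int; z is str

int, str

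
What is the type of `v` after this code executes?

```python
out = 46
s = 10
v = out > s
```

Comparison operators return bool

bool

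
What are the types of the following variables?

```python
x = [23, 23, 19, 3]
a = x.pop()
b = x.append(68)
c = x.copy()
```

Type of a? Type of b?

list.pop() returns the element (int); list.append() returns None

int, NoneType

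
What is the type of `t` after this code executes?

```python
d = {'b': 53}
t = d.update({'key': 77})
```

dict.update() returns None

NoneType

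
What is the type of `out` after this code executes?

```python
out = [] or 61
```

'or' returns first truthy value (61, which is int)

int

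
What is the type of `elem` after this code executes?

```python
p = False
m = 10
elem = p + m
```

bool + int returns int (False is 0, so 0 + 10 = 10)

int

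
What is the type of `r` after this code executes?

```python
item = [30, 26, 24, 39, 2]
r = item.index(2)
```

list.index() returns int

int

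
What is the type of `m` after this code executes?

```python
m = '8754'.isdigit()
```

str.isdigit() returns bool

bool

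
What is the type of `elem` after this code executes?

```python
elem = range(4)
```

range() returns a range object

range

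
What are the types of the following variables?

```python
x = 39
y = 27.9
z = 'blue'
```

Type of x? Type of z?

x is int; z is str

int, str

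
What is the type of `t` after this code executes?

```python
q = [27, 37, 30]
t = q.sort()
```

list.sort() returns None (sorts in place)

NoneType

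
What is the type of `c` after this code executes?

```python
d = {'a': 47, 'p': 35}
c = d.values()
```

.values() returns a dict_values view object

dict_values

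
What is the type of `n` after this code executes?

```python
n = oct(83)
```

oct() returns str representation

str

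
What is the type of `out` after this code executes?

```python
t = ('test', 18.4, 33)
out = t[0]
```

Index 0 of tuple is 'test' which is str

str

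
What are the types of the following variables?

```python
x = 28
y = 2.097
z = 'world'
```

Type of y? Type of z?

y is float; z is str

float, str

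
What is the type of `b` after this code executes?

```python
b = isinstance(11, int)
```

isinstance() returns bool

bool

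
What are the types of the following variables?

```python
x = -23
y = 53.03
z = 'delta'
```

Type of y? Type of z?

y is float; z is str

float, str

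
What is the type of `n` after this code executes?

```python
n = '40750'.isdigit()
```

str.isdigit() returns bool

bool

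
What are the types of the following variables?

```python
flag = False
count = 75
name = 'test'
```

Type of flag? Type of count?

flag is bool; count is int

bool, int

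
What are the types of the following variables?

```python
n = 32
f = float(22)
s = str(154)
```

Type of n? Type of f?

n is int; f is float

int, float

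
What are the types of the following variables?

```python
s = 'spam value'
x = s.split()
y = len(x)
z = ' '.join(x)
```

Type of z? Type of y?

str.join() returns str; len() returns int

str, int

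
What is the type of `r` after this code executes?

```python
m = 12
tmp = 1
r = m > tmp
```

Comparison operators return bool

bool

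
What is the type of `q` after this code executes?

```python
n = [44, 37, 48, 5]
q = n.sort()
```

list.sort() returns None (sorts in place)

NoneType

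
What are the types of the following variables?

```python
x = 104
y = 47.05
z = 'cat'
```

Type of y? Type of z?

y is float; z is str

float, str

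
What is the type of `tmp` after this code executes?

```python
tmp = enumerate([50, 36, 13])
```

enumerate() returns an enumerate iterator object

enumerate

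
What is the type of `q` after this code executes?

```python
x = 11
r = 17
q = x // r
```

int // int returns int (11 // 17 = 0)

int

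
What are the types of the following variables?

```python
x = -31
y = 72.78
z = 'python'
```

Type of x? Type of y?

x is int; y is float

int, float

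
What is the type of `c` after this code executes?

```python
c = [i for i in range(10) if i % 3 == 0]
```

A list comprehension [...] produces a list

list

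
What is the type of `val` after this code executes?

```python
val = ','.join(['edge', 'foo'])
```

str.join() returns str

str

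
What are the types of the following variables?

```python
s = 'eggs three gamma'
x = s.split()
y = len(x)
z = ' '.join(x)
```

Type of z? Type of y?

str.join() returns str; len() returns int

str, int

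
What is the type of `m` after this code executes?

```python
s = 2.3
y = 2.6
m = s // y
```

float // float returns float (floor division preserves float type)

float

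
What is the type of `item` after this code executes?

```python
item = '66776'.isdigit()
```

str.isdigit() returns bool

bool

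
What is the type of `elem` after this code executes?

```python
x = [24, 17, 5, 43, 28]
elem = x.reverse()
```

list.reverse() returns None

NoneType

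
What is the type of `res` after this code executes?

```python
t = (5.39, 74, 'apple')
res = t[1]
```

Index 1 of tuple is 74 which is int

int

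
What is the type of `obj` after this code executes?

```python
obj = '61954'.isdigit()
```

str.isdigit() returns bool

bool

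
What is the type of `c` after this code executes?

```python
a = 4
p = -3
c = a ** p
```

int ** negative int returns float

float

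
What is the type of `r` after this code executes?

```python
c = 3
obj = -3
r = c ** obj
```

int ** negative int returns float

float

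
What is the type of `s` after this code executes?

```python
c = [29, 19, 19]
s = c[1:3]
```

Slicing a list always returns a list

list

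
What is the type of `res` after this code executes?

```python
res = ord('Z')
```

ord() returns int (Unicode code point)

int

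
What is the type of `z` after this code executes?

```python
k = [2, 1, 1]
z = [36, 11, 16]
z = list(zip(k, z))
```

list(zip(...)) returns a list of tuples

list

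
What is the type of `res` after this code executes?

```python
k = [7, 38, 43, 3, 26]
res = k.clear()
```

list.clear() returns None

NoneType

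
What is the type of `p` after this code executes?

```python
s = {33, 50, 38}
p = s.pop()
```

Popping from a set of ints returns int

int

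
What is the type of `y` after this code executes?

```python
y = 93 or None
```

'or' returns first truthy value (93, int)

int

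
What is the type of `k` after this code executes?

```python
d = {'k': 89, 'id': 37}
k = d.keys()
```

.keys() returns a dict_keys view object

dict_keys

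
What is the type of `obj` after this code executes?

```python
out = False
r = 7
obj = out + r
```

bool + int returns int (False is 0, so 0 + 7 = 7)

int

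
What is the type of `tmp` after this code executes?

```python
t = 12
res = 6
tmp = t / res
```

int / int always returns float in Python 3 (12 / 6 = 2)

float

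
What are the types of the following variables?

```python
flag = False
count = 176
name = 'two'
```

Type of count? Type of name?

count is int; name is str

int, str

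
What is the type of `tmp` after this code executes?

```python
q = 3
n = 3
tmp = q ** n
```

int ** positive int returns int (3 ** 3 = 27)

int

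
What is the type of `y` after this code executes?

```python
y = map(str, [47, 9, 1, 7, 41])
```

map() returns a map iterator object

map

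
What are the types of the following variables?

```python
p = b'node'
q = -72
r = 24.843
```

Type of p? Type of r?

p is bytes; r is float

bytes, float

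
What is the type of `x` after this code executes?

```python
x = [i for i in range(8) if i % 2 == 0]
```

A list comprehension [...] produces a list

list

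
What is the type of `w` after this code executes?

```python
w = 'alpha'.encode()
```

str.encode() returns bytes

bytes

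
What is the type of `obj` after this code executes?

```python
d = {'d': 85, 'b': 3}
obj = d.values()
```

.values() returns a dict_values view object

dict_values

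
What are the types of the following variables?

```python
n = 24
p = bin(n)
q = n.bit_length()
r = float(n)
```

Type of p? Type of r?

bin() returns str; float() returns float

str, float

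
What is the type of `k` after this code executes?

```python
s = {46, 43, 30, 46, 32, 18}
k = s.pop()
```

Popping from a set of ints returns int

int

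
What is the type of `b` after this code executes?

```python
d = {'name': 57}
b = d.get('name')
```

dict.get() returns the value (int) when key is found

int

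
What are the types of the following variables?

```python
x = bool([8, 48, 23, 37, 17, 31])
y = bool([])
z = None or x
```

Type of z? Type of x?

None or <bool> returns the bool; bool() returns bool

bool, bool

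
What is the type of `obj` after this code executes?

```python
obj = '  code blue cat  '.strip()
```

str.strip() returns str

str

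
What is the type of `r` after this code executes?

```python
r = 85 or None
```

'or' returns first truthy value (85, int)

int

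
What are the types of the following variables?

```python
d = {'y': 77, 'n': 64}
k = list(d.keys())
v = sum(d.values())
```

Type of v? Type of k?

sum of int values returns int; list(...) returns list

int, list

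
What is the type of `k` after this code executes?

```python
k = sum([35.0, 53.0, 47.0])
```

sum() of floats returns float

float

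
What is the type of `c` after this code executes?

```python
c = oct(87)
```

oct() returns str representation

str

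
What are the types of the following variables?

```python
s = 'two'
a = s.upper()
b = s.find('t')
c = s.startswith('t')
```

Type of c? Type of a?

str.startswith() returns bool; str.upper() returns str

bool, str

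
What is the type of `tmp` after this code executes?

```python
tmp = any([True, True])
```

any() returns bool

bool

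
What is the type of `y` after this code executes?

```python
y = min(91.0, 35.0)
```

min() of floats returns float

float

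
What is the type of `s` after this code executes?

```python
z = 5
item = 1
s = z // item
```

int // int returns int (5 // 1 = 5)

int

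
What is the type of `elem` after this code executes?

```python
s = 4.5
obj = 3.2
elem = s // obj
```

float // float returns float (floor division preserves float type)

float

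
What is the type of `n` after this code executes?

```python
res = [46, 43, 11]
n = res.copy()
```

list.copy() returns list

list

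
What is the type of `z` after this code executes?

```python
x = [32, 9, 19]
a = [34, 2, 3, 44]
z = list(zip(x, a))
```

list(zip(...)) returns a list of tuples

list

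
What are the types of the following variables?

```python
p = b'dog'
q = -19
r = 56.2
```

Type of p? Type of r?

p is bytes; r is float

bytes, float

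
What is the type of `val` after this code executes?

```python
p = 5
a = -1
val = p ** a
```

int ** negative int returns float

float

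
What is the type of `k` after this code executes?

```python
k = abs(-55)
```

abs() of int returns int

int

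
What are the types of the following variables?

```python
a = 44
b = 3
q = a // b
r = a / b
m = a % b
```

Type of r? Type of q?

int / int returns float; int // int returns int

float, int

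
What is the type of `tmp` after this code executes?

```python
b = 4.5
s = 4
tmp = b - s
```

float - int returns float (4.5 - 4 = 0.5)

float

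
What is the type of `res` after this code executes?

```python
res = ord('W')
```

ord() returns int (Unicode code point)

int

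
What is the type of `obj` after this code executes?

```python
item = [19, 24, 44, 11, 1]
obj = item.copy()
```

list.copy() returns list

list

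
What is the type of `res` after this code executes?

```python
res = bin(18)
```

bin() returns str representation

str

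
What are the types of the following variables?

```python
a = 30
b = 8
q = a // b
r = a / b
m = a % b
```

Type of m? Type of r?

int % int returns int; int / int returns float

int, float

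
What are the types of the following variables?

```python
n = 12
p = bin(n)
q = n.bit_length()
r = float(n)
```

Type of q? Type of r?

int.bit_length() returns int; float() returns float

int, float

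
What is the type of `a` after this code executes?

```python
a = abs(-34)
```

abs() of int returns int

int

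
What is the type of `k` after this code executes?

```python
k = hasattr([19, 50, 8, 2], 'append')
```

hasattr() returns bool

bool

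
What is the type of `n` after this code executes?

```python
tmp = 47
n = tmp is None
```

'is' comparison returns bool

bool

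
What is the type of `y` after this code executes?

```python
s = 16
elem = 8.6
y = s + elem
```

int + float returns float (16 + 8.6 = 24.6)

float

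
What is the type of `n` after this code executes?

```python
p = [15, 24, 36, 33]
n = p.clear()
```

list.clear() returns None

NoneType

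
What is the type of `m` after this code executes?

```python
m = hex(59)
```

hex() returns str representation

str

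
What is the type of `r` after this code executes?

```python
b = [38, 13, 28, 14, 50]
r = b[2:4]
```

Slicing a list always returns a list

list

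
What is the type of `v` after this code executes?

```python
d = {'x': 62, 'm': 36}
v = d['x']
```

Accessing dict[str, int] with key 'x' returns int value 62

int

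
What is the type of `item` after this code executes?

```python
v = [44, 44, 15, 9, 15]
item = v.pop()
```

list.pop() returns the popped element (int here)

int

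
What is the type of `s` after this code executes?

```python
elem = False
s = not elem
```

'not' always returns bool

bool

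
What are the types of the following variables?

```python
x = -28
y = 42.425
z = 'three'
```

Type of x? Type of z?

x is int; z is str

int, str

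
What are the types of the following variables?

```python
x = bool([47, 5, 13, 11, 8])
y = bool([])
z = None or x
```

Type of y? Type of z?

bool() returns bool; None or <bool> returns the bool

bool, bool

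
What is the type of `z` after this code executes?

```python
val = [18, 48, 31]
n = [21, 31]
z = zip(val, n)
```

zip() returns a zip iterator object

zip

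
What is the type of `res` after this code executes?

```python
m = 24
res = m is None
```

'is' comparison returns bool

bool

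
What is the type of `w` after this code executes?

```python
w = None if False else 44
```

Ternary: condition is False, else branch (44) taken → int

int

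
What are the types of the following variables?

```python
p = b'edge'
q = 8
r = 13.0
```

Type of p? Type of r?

p is bytes; r is float

bytes, float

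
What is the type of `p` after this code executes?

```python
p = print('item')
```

print() returns None

NoneType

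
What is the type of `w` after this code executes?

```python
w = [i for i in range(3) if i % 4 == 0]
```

A list comprehension [...] produces a list

list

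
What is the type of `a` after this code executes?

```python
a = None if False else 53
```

Ternary: condition is False, else branch (53) taken → int

int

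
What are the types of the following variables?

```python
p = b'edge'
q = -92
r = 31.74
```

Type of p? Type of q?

p is bytes; q is int

bytes, int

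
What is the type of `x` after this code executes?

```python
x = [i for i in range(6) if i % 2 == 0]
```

A list comprehension [...] produces a list

list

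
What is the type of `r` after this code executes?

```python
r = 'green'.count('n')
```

str.count() returns int

int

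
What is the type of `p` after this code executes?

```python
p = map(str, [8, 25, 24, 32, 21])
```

map() returns a map iterator object

map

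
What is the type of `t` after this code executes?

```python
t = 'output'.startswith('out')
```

str.startswith() returns bool

bool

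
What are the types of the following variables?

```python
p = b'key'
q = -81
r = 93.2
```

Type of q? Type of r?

q is int; r is float

int, float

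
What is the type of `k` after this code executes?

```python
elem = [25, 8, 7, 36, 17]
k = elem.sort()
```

list.sort() returns None (sorts in place)

NoneType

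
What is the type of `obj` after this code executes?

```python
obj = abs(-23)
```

abs() of int returns int

int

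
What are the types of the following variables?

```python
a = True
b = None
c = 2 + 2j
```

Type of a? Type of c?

a is bool; c is complex

bool, complex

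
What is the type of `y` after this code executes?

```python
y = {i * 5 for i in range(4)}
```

A set comprehension {expr for x in iterable} produces a set

set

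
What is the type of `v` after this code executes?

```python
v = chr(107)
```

chr() returns str (single character)

str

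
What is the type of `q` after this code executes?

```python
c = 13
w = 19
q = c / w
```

int / int always returns float in Python 3 (13 / 19 = 0.684211)

float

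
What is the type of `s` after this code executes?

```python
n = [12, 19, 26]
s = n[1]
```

Indexing a list of ints returns int (n[1] = 19)

int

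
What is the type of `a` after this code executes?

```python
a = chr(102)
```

chr() returns str (single character)

str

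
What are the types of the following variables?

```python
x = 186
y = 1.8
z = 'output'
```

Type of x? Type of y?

x is int; y is float

int, float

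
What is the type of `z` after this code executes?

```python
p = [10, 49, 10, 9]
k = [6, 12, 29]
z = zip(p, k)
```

zip() returns a zip iterator object

zip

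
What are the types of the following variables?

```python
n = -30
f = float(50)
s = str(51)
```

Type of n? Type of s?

n is int; s is str

int, str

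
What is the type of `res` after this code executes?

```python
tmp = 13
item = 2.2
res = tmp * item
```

int * float returns float (13 * 2.2 = 28.6)

float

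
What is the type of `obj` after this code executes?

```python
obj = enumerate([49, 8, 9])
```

enumerate() returns an enumerate iterator object

enumerate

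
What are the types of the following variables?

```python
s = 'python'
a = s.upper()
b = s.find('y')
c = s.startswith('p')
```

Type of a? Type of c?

str.upper() returns str; str.startswith() returns bool

str, bool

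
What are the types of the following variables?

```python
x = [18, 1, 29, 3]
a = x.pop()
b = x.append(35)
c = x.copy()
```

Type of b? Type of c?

list.append() returns None; list.copy() returns list

NoneType, list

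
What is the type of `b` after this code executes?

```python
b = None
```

None has type NoneType

NoneType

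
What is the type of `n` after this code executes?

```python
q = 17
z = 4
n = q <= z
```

Comparison operators return bool

bool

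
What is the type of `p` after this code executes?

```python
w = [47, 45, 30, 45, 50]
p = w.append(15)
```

list.append() returns None (mutates in place)

NoneType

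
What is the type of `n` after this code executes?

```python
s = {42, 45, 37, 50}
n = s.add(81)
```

set.add() returns None (mutates in place)

NoneType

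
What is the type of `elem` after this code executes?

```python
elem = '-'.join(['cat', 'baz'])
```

str.join() returns str

str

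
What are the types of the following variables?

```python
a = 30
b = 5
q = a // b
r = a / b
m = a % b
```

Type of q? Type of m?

int // int returns int; int % int returns int

int, int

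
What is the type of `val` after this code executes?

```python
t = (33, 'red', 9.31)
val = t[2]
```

Index 2 of tuple is 9.31 which is float

float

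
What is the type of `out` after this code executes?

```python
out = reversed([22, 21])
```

reversed() on a list returns a list_reverseiterator

list_reverseiterator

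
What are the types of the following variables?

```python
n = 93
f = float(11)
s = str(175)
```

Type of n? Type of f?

n is int; f is float

int, float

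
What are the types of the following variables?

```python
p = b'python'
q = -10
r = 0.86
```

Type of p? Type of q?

p is bytes; q is int

bytes, int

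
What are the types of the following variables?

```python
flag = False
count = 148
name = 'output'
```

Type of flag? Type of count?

flag is bool; count is int

bool, int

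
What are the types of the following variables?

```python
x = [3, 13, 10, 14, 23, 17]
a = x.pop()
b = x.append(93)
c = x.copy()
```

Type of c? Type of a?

list.copy() returns list; list.pop() returns the element (int)

list, int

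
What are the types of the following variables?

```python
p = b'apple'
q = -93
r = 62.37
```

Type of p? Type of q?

p is bytes; q is int

bytes, int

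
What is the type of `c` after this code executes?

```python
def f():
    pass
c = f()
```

A function with no return statement returns None

NoneType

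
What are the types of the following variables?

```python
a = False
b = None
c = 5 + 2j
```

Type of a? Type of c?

a is bool; c is complex

bool, complex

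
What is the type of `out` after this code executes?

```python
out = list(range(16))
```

list(range(...)) returns list

list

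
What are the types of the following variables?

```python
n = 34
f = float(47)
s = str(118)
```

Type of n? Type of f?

n is int; f is float

int, float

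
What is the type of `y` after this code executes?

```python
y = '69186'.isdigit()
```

str.isdigit() returns bool

bool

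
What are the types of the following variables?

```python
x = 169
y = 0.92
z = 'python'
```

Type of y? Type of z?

y is float; z is str

float, str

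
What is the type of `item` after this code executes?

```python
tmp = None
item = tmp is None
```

'is' comparison returns bool

bool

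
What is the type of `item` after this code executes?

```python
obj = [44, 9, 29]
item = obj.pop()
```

list.pop() returns the popped element (int here)

int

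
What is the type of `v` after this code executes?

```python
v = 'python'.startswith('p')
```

str.startswith() returns bool

bool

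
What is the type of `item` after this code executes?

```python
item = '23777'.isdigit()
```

str.isdigit() returns bool

bool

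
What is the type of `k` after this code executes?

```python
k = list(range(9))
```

list(range(...)) returns list

list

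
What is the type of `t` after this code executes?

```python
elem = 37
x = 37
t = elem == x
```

Equality comparison returns bool

bool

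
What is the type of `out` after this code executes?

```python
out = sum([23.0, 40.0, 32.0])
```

sum() of floats returns float

float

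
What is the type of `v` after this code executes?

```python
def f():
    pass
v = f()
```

A function with no return statement returns None

NoneType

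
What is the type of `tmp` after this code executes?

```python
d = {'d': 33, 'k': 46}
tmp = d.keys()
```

.keys() returns a dict_keys view object

dict_keys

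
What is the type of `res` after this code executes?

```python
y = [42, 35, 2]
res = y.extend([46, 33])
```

list.extend() returns None

NoneType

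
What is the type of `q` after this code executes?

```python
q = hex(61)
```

hex() returns str representation

str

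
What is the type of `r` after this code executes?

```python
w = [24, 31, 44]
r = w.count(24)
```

list.count() returns int

int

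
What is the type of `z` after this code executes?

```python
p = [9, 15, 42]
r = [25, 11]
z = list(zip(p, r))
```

list(zip(...)) returns a list of tuples

list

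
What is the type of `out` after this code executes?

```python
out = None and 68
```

'and' returns first falsy value (None)

NoneType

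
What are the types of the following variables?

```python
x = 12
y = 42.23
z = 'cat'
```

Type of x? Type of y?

x is int; y is float

int, float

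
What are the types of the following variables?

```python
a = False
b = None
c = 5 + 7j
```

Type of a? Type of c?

a is bool; c is complex

bool, complex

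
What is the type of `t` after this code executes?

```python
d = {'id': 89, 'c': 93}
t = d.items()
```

dict.items() returns a dict_items view

dict_items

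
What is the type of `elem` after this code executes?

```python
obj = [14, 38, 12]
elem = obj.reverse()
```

list.reverse() returns None

NoneType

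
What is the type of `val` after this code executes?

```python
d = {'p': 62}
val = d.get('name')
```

dict.get() returns None when key 'name' is not found and no default given

NoneType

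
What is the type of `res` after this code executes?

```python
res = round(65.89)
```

round() with no ndigits arg returns int

int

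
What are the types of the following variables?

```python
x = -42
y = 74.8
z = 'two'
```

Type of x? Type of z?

x is int; z is str

int, str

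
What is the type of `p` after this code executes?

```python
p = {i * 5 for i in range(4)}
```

A set comprehension {expr for x in iterable} produces a set

set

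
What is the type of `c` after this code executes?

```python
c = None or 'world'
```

'or' with None returns the other value ('world', str)

str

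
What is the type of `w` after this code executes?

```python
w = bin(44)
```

bin() returns str representation

str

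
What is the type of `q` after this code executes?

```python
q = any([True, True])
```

any() returns bool

bool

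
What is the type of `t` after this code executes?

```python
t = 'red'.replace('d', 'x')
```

str.replace() returns str

str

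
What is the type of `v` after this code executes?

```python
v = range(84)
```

range() returns a range object

range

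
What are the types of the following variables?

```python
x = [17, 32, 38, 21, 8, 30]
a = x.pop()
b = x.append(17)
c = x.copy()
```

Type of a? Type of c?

list.pop() returns the element (int); list.copy() returns list

int, list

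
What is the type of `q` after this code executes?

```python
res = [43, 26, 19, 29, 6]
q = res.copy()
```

list.copy() returns list

list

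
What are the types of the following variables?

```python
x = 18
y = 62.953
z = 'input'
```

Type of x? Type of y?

x is int; y is float

int, float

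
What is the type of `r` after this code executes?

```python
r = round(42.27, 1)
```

round() with ndigits arg returns float

float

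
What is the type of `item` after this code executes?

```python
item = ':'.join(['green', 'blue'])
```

str.join() returns str

str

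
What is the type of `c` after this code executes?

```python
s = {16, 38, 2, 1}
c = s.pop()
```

Popping from a set of ints returns int

int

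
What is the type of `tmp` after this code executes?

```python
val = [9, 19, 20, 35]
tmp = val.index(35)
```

list.index() returns int

int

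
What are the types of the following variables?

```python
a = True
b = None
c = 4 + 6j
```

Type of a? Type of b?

a is bool; b is NoneType

bool, NoneType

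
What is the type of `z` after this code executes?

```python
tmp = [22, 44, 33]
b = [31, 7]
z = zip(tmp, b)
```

zip() returns a zip iterator object

zip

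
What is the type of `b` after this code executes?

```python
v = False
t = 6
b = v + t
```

bool + int returns int (False is 0, so 0 + 6 = 6)

int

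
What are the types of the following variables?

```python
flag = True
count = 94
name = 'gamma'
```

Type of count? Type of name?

count is int; name is str

int, str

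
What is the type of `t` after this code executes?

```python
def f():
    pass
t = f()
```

A function with no return statement returns None

NoneType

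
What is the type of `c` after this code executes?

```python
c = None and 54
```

'and' returns first falsy value (None)

NoneType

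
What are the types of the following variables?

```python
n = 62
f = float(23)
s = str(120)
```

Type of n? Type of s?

n is int; s is str

int, str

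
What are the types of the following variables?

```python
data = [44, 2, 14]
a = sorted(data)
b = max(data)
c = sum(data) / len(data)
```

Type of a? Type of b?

sorted() returns list; max of ints returns int

list, int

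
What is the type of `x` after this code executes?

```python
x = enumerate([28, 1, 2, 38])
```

enumerate() returns an enumerate iterator object

enumerate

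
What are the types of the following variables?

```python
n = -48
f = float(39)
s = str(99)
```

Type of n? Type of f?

n is int; f is float

int, float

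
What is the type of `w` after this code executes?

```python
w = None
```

None has type NoneType

NoneType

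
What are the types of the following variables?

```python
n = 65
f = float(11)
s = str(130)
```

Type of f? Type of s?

f is float; s is str

float, str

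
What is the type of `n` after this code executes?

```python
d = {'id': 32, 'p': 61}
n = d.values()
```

.values() returns a dict_values view object

dict_values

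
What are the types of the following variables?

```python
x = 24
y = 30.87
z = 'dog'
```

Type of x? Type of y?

x is int; y is float

int, float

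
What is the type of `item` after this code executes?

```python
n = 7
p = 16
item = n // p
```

int // int returns int (7 // 16 = 0)

int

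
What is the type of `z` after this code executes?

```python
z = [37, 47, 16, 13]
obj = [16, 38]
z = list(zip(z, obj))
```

list(zip(...)) returns a list of tuples

list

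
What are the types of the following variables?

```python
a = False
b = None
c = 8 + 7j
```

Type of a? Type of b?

a is bool; b is NoneType

bool, NoneType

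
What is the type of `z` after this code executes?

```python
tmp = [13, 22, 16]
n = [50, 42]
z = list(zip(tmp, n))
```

list(zip(...)) returns a list of tuples

list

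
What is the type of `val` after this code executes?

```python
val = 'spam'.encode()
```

str.encode() returns bytes

bytes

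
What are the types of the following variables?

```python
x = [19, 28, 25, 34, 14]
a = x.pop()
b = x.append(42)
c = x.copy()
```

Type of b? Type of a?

list.append() returns None; list.pop() returns the element (int)

NoneType, int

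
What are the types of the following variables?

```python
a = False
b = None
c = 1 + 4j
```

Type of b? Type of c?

b is NoneType; c is complex

NoneType, complex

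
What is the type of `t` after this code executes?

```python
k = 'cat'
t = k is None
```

'is' comparison returns bool

bool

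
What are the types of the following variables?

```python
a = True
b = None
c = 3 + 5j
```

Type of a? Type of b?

a is bool; b is NoneType

bool, NoneType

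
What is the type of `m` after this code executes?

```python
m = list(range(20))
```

list(range(...)) returns list

list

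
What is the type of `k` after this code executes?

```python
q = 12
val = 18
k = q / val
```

int / int always returns float in Python 3 (12 / 18 = 0.666667)

float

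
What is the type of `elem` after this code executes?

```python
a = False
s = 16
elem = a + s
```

bool + int returns int (False is 0, so 0 + 16 = 16)

int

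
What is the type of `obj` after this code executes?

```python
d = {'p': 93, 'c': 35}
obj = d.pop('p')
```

dict.pop() returns the value (int)

int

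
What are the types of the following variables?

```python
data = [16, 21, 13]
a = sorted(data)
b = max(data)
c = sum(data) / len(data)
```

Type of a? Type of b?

sorted() returns list; max of ints returns int

list, int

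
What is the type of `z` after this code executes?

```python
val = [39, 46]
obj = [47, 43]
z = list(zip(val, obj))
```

list(zip(...)) returns a list of tuples

list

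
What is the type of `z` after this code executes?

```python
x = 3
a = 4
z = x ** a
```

int ** positive int returns int (3 ** 4 = 81)

int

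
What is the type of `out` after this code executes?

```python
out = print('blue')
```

print() returns None

NoneType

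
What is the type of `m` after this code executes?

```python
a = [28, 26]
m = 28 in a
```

'in' operator returns bool

bool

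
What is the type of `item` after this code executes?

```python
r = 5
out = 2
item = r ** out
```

int ** positive int returns int (5 ** 2 = 25)

int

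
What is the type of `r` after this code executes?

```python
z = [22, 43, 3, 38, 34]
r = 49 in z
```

'in' operator returns bool

bool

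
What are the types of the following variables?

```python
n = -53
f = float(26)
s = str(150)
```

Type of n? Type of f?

n is int; f is float

int, float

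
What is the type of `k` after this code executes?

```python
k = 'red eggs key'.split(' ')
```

str.split() returns list

list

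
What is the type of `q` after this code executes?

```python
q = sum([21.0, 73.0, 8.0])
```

sum() of floats returns float

float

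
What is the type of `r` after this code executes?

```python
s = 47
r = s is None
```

'is' comparison returns bool

bool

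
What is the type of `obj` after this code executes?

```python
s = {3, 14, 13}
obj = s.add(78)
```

set.add() returns None (mutates in place)

NoneType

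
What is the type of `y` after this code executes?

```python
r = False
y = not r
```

'not' always returns bool

bool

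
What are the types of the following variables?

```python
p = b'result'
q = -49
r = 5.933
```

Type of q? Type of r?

q is int; r is float

int, float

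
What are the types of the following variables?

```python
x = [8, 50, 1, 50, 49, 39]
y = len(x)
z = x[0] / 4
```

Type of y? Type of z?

len() returns int; int / int returns float

int, float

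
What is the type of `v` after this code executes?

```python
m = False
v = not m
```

'not' always returns bool

bool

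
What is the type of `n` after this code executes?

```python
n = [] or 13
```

'or' returns first truthy value (13, which is int)

int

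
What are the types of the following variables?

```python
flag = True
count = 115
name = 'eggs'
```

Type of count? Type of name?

count is int; name is str

int, str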